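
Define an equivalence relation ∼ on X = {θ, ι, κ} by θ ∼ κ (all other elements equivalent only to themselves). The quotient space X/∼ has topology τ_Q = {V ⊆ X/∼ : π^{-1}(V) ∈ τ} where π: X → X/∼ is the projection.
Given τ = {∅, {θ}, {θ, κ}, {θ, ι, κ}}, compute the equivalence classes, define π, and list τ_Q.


X/∼ = {[θ=κ], [ι]}; |τ_Q| = 3.

Equivalence classes: [θ=κ], [ι].
Quotient map π: X → X/∼ sends θ ↦ [θ=κ], ι ↦ [ι], κ ↦ [θ=κ].
For each subset V ⊆ X/∼, compute π^{-1}(V) ⊆ X and check whether π^{-1}(V) ∈ τ. V is open in τ_Q iff π^{-1}(V) ∈ τ.
  V = {}: π^{-1}(V) = ∅ ∈ τ ✓.
  V = {[θ=κ]}: π^{-1}(V) = {θ, κ} ∈ τ ✓.
  V = {[ι]}: π^{-1}(V) = {ι} ∉ τ ✗.
  V = {[θ=κ], [ι]}: π^{-1}(V) = {θ, ι, κ} ∈ τ ✓.
Open sets in the quotient: τ_Q = {{}, {[θ=κ]}, {[θ=κ], [ι]}} (3 elements).


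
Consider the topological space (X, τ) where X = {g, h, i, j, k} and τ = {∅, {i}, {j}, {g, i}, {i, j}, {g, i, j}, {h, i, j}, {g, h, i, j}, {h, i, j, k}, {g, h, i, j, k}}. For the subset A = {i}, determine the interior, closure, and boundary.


int(A) = {i}, cl(A) = {g, h, i, k}, ∂A = {g, h, k}.

Closed sets in (X, τ) are complements of opens:
  closed(X, τ) = {∅, {g}, {k}, {g, k}, {h, k}, {g, h, k}, {h, j, k}, {g, h, i, k}, {g, h, j, k}, {g, h, i, j, k}}.
int(A) = ⋃ {U ∈ τ : U ⊆ A}. Opens contained in A: ∅, {i}.
Taking the union of these: int(A) = {i}.
cl(A) = ⋂ {C closed : A ⊆ C}. Closed sets containing A: {g, h, i, k}, {g, h, i, j, k}.
Intersecting these: cl(A) = {g, h, i, k}.
∂A = cl(A) ∖ int(A) = {g, h, i, k} ∖ {i} = {g, h, k}.


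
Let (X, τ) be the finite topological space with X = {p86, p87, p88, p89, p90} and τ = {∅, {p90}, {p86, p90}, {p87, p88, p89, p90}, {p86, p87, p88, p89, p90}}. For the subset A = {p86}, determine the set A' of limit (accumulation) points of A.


A' = ∅

For each x ∈ X, list the open sets U ∈ τ with x ∈ U, then check whether U ∩ (A ∖ {x}) ≠ ∅ for every such U.
  x = p86: open {p86, p90} ∋ x has {p86, p90} ∩ (A ∖ {p86}) = ∅, so x is NOT a limit point.
  x = p87: open {p87, p88, p89, p90} ∋ x has {p87, p88, p89, p90} ∩ (A ∖ {p87}) = ∅, so x is NOT a limit point.
  x = p88: open {p87, p88, p89, p90} ∋ x has {p87, p88, p89, p90} ∩ (A ∖ {p88}) = ∅, so x is NOT a limit point.
  x = p89: open {p87, p88, p89, p90} ∋ x has {p87, p88, p89, p90} ∩ (A ∖ {p89}) = ∅, so x is NOT a limit point.
  x = p90: open {p90} ∋ x has {p90} ∩ (A ∖ {p90}) = ∅, so x is NOT a limit point.
Collecting: A' = ∅.


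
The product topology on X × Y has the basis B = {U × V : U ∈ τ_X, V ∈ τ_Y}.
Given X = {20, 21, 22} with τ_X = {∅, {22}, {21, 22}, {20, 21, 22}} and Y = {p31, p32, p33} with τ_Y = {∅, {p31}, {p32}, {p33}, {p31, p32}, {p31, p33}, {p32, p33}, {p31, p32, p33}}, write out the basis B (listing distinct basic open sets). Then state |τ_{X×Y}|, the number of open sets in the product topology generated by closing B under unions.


Basis B = {∅ × ∅, {22} × {p31}, {22} × {p32}, {22} × {p33}, {21, 22} × {p31}, {21, 22} × {p32}, {21, 22} × {p33}, {22} × {p31, p32}, {22} × {p31, p33}, {22} × {p32, p33}, {20, 21, 22} × {p31}, {20, 21, 22} × {p32}, {20, 21, 22} × {p33}, {22} × {p31, p32, p33}, {21, 22} × {p31, p32}, {21, 22} × {p31, p33}, {21, 22} × {p32, p33}, {20, 21, 22} × {p31, p32}, {20, 21, 22} × {p31, p33}, {20, 21, 22} × {p32, p33}, {21, 22} × {p31, p32, p33}, {20, 21, 22} × {p31, p32, p33}}; |τ_{X×Y}| = 64.

Enumerate products U × V with U ∈ τ_X, V ∈ τ_Y (deduplicated):
  ∅ × ∅ = {} (∅)
  {22} × {p31} = {(22,p31)}
  {22} × {p32} = {(22,p32)}
  {22} × {p33} = {(22,p33)}
  {21, 22} × {p31} = {(21,p31), (22,p31)}
  {21, 22} × {p32} = {(21,p32), (22,p32)}
  {21, 22} × {p33} = {(21,p33), (22,p33)}
  {22} × {p31, p32} = {(22,p31), (22,p32)}
  {22} × {p31, p33} = {(22,p31), (22,p33)}
  {22} × {p32, p33} = {(22,p32), (22,p33)}
  {20, 21, 22} × {p31} = {(20,p31), (21,p31), (22,p31)}
  {20, 21, 22} × {p32} = {(20,p32), (21,p32), (22,p32)}
  {20, 21, 22} × {p33} = {(20,p33), (21,p33), (22,p33)}
  {22} × {p31, p32, p33} = {(22,p31), (22,p32), (22,p33)}
  {21, 22} × {p31, p32} = {(21,p31), (21,p32), (22,p31), (22,p32)}
  {21, 22} × {p31, p33} = {(21,p31), (21,p33), (22,p31), (22,p33)}
  {21, 22} × {p32, p33} = {(21,p32), (21,p33), (22,p32), (22,p33)}
  {20, 21, 22} × {p31, p32} = {(20,p31), (20,p32), (21,p31), (21,p32), (22,p31), (22,p32)}
  {20, 21, 22} × {p31, p33} = {(20,p31), (20,p33), (21,p31), (21,p33), (22,p31), (22,p33)}
  {20, 21, 22} × {p32, p33} = {(20,p32), (20,p33), (21,p32), (21,p33), (22,p32), (22,p33)}
  {21, 22} × {p31, p32, p33} = {(21,p31), (21,p32), (21,p33), (22,p31), (22,p32), (22,p33)}
  {20, 21, 22} × {p31, p32, p33} = {(20,p31), (20,p32), (20,p33), (21,p31), (21,p32), (21,p33), (22,p31), (22,p32), (22,p33)}
These 22 distinct sets form the basis B.
Close under arbitrary unions to get τ_{X×Y}; counting gives |τ_{X×Y}| = 64.


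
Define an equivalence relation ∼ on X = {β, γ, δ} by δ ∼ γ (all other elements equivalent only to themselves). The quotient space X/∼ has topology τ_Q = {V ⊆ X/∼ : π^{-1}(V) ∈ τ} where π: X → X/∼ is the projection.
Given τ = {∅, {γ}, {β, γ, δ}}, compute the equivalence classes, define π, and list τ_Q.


X/∼ = {[β], [γ=δ]}; |τ_Q| = 2.

Equivalence classes: [β], [γ=δ].
Quotient map π: X → X/∼ sends β ↦ [β], γ ↦ [γ=δ], δ ↦ [γ=δ].
For each subset V ⊆ X/∼, compute π^{-1}(V) ⊆ X and check whether π^{-1}(V) ∈ τ. V is open in τ_Q iff π^{-1}(V) ∈ τ.
  V = {}: π^{-1}(V) = ∅ ∈ τ ✓.
  V = {[β]}: π^{-1}(V) = {β} ∉ τ ✗.
  V = {[γ=δ]}: π^{-1}(V) = {γ, δ} ∉ τ ✗.
  V = {[β], [γ=δ]}: π^{-1}(V) = {β, γ, δ} ∈ τ ✓.
Open sets in the quotient: τ_Q = {{}, {[β], [γ=δ]}} (2 elements).


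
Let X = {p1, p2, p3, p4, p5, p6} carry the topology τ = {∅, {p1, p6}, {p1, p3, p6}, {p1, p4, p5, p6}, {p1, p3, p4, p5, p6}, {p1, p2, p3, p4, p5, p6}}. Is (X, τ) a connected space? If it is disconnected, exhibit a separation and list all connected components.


(X, τ) is connected.

Find clopen sets (U ∈ τ with X ∖ U ∈ τ):
  U = ∅, X ∖ U = {p1, p2, p3, p4, p5, p6} — both open, so U is clopen.
  U = {p1, p2, p3, p4, p5, p6}, X ∖ U = ∅ — both open, so U is clopen.
Only trivial clopens (∅ and X) exist, so (X, τ) is connected.
Compute connected components by grouping points that agree on all clopens:
  component: {p1, p2, p3, p4, p5, p6}


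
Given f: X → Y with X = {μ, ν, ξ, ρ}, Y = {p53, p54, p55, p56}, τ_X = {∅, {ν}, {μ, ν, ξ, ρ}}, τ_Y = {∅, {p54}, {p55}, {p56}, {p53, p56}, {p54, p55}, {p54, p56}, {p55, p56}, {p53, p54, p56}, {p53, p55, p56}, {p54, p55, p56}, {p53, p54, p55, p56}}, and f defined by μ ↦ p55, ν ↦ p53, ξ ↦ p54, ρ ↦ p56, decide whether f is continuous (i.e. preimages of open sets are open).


f is NOT continuous.

Compute f^{-1}(U) for each U ∈ τ_Y:
  U = ∅: f^{-1}(U) = ∅ ∈ τ_X ✓.
  U = {p54}: f^{-1}(U) = {ξ} ∉ τ_X ✗.
  U = {p55}: f^{-1}(U) = {μ} ∉ τ_X ✗.
  U = {p56}: f^{-1}(U) = {ρ} ∉ τ_X ✗.
  U = {p53, p56}: f^{-1}(U) = {ν, ρ} ∉ τ_X ✗.
  U = {p54, p55}: f^{-1}(U) = {μ, ξ} ∉ τ_X ✗.
  U = {p54, p56}: f^{-1}(U) = {ξ, ρ} ∉ τ_X ✗.
  U = {p55, p56}: f^{-1}(U) = {μ, ρ} ∉ τ_X ✗.
  U = {p53, p54, p56}: f^{-1}(U) = {ν, ξ, ρ} ∉ τ_X ✗.
  U = {p53, p55, p56}: f^{-1}(U) = {μ, ν, ρ} ∉ τ_X ✗.
  U = {p54, p55, p56}: f^{-1}(U) = {μ, ξ, ρ} ∉ τ_X ✗.
  U = {p53, p54, p55, p56}: f^{-1}(U) = {μ, ν, ξ, ρ} ∈ τ_X ✓.
Found U = {p54} with f^{-1}(U) = {ξ} not in τ_X. Therefore f is NOT continuous.


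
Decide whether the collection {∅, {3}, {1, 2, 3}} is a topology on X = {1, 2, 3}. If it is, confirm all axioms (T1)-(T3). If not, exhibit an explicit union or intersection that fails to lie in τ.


τ IS a topology on X.

Axiom (T1): ∅ ∈ τ? Yes; X ∈ τ? Yes.
Axiom (T2/T3): check pairwise unions and intersections of members of τ.
All pairwise intersections and unions checked — each lies in τ. Therefore τ satisfies (T1), (T2), (T3): it IS a topology on X.


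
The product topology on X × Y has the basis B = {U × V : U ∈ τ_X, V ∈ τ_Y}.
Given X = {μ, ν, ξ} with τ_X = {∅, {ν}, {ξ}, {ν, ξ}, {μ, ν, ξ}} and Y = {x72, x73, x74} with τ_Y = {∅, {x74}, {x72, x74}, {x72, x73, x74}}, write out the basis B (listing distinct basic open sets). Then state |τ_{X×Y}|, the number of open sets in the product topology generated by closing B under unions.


Basis B = {∅ × ∅, {ν} × {x74}, {ξ} × {x74}, {ν} × {x72, x74}, {ν, ξ} × {x74}, {ξ} × {x72, x74}, {μ, ν, ξ} × {x74}, {ν} × {x72, x73, x74}, {ξ} × {x72, x73, x74}, {ν, ξ} × {x72, x74}, {μ, ν, ξ} × {x72, x74}, {ν, ξ} × {x72, x73, x74}, {μ, ν, ξ} × {x72, x73, x74}}; |τ_{X×Y}| = 30.

Enumerate products U × V with U ∈ τ_X, V ∈ τ_Y (deduplicated):
  ∅ × ∅ = {} (∅)
  {ν} × {x74} = {(ν,x74)}
  {ξ} × {x74} = {(ξ,x74)}
  {ν} × {x72, x74} = {(ν,x72), (ν,x74)}
  {ν, ξ} × {x74} = {(ν,x74), (ξ,x74)}
  {ξ} × {x72, x74} = {(ξ,x72), (ξ,x74)}
  {μ, ν, ξ} × {x74} = {(μ,x74), (ν,x74), (ξ,x74)}
  {ν} × {x72, x73, x74} = {(ν,x72), (ν,x73), (ν,x74)}
  {ξ} × {x72, x73, x74} = {(ξ,x72), (ξ,x73), (ξ,x74)}
  {ν, ξ} × {x72, x74} = {(ν,x72), (ν,x74), (ξ,x72), (ξ,x74)}
  {μ, ν, ξ} × {x72, x74} = {(μ,x72), (μ,x74), (ν,x72), (ν,x74), (ξ,x72), (ξ,x74)}
  {ν, ξ} × {x72, x73, x74} = {(ν,x72), (ν,x73), (ν,x74), (ξ,x72), (ξ,x73), (ξ,x74)}
  {μ, ν, ξ} × {x72, x73, x74} = {(μ,x72), (μ,x73), (μ,x74), (ν,x72), (ν,x73), (ν,x74), (ξ,x72), (ξ,x73), (ξ,x74)}
These 13 distinct sets form the basis B.
Close under arbitrary unions to get τ_{X×Y}; counting gives |τ_{X×Y}| = 30.


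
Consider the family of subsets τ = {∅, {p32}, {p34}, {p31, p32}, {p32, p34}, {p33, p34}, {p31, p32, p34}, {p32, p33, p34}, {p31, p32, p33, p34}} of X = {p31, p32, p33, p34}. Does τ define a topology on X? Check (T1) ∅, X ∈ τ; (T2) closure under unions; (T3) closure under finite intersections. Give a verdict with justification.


τ IS a topology on X.

Axiom (T1): ∅ ∈ τ? Yes; X ∈ τ? Yes.
Axiom (T2/T3): check pairwise unions and intersections of members of τ.
All pairwise intersections and unions checked — each lies in τ. Therefore τ satisfies (T1), (T2), (T3): it IS a topology on X.


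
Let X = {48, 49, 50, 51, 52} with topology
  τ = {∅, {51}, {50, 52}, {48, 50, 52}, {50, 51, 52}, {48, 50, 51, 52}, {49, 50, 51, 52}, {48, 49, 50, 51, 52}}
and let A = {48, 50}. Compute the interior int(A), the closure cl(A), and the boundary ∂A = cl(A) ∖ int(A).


int(A) = ∅, cl(A) = {48, 49, 50, 52}, ∂A = {48, 49, 50, 52}.

Closed sets in (X, τ) are complements of opens:
  closed(X, τ) = {∅, {48}, {49}, {48, 49}, {49, 51}, {48, 49, 51}, {48, 49, 50, 52}, {48, 49, 50, 51, 52}}.
int(A) = ⋃ {U ∈ τ : U ⊆ A}. Opens contained in A: ∅.
Taking the union of these: int(A) = ∅.
cl(A) = ⋂ {C closed : A ⊆ C}. Closed sets containing A: {48, 49, 50, 52}, {48, 49, 50, 51, 52}.
Intersecting these: cl(A) = {48, 49, 50, 52}.
∂A = cl(A) ∖ int(A) = {48, 49, 50, 52} ∖ ∅ = {48, 49, 50, 52}.


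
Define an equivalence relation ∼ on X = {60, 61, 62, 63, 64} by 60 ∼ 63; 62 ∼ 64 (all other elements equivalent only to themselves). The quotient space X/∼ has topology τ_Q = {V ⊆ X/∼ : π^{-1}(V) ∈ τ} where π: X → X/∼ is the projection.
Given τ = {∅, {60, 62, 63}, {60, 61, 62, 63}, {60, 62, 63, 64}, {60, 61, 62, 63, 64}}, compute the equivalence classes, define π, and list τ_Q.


X/∼ = {[60=63], [61], [62=64]}; |τ_Q| = 3.

Equivalence classes: [60=63], [61], [62=64].
Quotient map π: X → X/∼ sends 60 ↦ [60=63], 61 ↦ [61], 62 ↦ [62=64], 63 ↦ [60=63], 64 ↦ [62=64].
For each subset V ⊆ X/∼, compute π^{-1}(V) ⊆ X and check whether π^{-1}(V) ∈ τ. V is open in τ_Q iff π^{-1}(V) ∈ τ.
  V = {}: π^{-1}(V) = ∅ ∈ τ ✓.
  V = {[60=63]}: π^{-1}(V) = {60, 63} ∉ τ ✗.
  V = {[61]}: π^{-1}(V) = {61} ∉ τ ✗.
  V = {[60=63], [61]}: π^{-1}(V) = {60, 61, 63} ∉ τ ✗.
  V = {[62=64]}: π^{-1}(V) = {62, 64} ∉ τ ✗.
  V = {[60=63], [62=64]}: π^{-1}(V) = {60, 62, 63, 64} ∈ τ ✓.
  V = {[61], [62=64]}: π^{-1}(V) = {61, 62, 64} ∉ τ ✗.
  V = {[60=63], [61], [62=64]}: π^{-1}(V) = {60, 61, 62, 63, 64} ∈ τ ✓.
Open sets in the quotient: τ_Q = {{}, {[60=63], [62=64]}, {[60=63], [61], [62=64]}} (3 elements).


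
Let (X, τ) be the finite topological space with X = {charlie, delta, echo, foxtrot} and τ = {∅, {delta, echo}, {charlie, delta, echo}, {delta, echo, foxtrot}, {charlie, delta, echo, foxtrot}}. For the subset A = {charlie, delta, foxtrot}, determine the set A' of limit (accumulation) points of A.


A' = {charlie, echo, foxtrot}

For each x ∈ X, list the open sets U ∈ τ with x ∈ U, then check whether U ∩ (A ∖ {x}) ≠ ∅ for every such U.
  x = charlie: opens ∋ x are {charlie, delta, echo}, {charlie, delta, echo, foxtrot}; each meets A ∖ {charlie}, so x IS a limit point.
  x = delta: open {delta, echo} ∋ x has {delta, echo} ∩ (A ∖ {delta}) = ∅, so x is NOT a limit point.
  x = echo: opens ∋ x are {delta, echo}, {charlie, delta, echo}, {delta, echo, foxtrot}, {charlie, delta, echo, foxtrot}; each meets A ∖ {echo}, so x IS a limit point.
  x = foxtrot: opens ∋ x are {delta, echo, foxtrot}, {charlie, delta, echo, foxtrot}; each meets A ∖ {foxtrot}, so x IS a limit point.
Collecting: A' = {charlie, echo, foxtrot}.


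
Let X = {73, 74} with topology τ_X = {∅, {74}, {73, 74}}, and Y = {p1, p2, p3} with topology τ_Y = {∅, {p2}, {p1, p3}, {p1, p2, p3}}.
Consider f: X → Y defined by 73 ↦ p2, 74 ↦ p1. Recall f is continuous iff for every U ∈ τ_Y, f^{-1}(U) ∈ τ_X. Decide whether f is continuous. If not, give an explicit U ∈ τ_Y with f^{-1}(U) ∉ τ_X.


f is NOT continuous.

Compute f^{-1}(U) for each U ∈ τ_Y:
  U = ∅: f^{-1}(U) = ∅ ∈ τ_X ✓.
  U = {p2}: f^{-1}(U) = {73} ∉ τ_X ✗.
  U = {p1, p3}: f^{-1}(U) = {74} ∈ τ_X ✓.
  U = {p1, p2, p3}: f^{-1}(U) = {73, 74} ∈ τ_X ✓.
Found U = {p2} with f^{-1}(U) = {73} not in τ_X. Therefore f is NOT continuous.


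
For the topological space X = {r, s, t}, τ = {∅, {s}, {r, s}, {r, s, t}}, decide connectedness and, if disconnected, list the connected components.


(X, τ) is connected.

Find clopen sets (U ∈ τ with X ∖ U ∈ τ):
  U = ∅, X ∖ U = {r, s, t} — both open, so U is clopen.
  U = {r, s, t}, X ∖ U = ∅ — both open, so U is clopen.
Only trivial clopens (∅ and X) exist, so (X, τ) is connected.
Compute connected components by grouping points that agree on all clopens:
  component: {r, s, t}


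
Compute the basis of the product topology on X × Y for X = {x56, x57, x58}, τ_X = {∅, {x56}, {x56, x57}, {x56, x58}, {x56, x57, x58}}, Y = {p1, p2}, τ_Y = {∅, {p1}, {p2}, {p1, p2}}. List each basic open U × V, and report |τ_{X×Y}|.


Basis B = {∅ × ∅, {x56} × {p1}, {x56} × {p2}, {x56} × {p1, p2}, {x56, x57} × {p1}, {x56, x58} × {p1}, {x56, x57} × {p2}, {x56, x58} × {p2}, {x56, x57, x58} × {p1}, {x56, x57, x58} × {p2}, {x56, x57} × {p1, p2}, {x56, x58} × {p1, p2}, {x56, x57, x58} × {p1, p2}}; |τ_{X×Y}| = 25.

Enumerate products U × V with U ∈ τ_X, V ∈ τ_Y (deduplicated):
  ∅ × ∅ = {} (∅)
  {x56} × {p1} = {(x56,p1)}
  {x56} × {p2} = {(x56,p2)}
  {x56} × {p1, p2} = {(x56,p1), (x56,p2)}
  {x56, x57} × {p1} = {(x56,p1), (x57,p1)}
  {x56, x58} × {p1} = {(x56,p1), (x58,p1)}
  {x56, x57} × {p2} = {(x56,p2), (x57,p2)}
  {x56, x58} × {p2} = {(x56,p2), (x58,p2)}
  {x56, x57, x58} × {p1} = {(x56,p1), (x57,p1), (x58,p1)}
  {x56, x57, x58} × {p2} = {(x56,p2), (x57,p2), (x58,p2)}
  {x56, x57} × {p1, p2} = {(x56,p1), (x56,p2), (x57,p1), (x57,p2)}
  {x56, x58} × {p1, p2} = {(x56,p1), (x56,p2), (x58,p1), (x58,p2)}
  {x56, x57, x58} × {p1, p2} = {(x56,p1), (x56,p2), (x57,p1), (x57,p2), (x58,p1), (x58,p2)}
These 13 distinct sets form the basis B.
Close under arbitrary unions to get τ_{X×Y}; counting gives |τ_{X×Y}| = 25.


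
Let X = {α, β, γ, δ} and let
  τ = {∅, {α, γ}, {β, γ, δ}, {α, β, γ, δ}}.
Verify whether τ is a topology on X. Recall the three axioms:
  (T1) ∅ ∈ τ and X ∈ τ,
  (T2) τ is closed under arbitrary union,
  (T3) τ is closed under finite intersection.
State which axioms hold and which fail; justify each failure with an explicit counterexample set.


τ is NOT a topology on X.

Axiom (T1): ∅ ∈ τ? Yes; X ∈ τ? Yes.
Axiom (T2/T3): check pairwise unions and intersections of members of τ.
Counterexample for (T3): {α, γ} ∩ {β, γ, δ} = {γ} ∉ τ. Therefore τ is NOT a topology.


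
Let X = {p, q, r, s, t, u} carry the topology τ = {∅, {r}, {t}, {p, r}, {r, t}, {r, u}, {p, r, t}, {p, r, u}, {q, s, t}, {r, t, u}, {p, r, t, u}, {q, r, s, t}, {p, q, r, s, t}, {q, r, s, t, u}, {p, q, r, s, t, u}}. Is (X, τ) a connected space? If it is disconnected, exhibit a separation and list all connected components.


(X, τ) is disconnected; components = [{p, r, u}, {q, s, t}].

Find clopen sets (U ∈ τ with X ∖ U ∈ τ):
  U = ∅, X ∖ U = {p, q, r, s, t, u} — both open, so U is clopen.
  U = {p, r, u}, X ∖ U = {q, s, t} — both open, so U is clopen.
  U = {q, s, t}, X ∖ U = {p, r, u} — both open, so U is clopen.
  U = {p, q, r, s, t, u}, X ∖ U = ∅ — both open, so U is clopen.
Nontrivial clopen(s) exist: e.g. {q, s, t}. So (X, τ) is disconnected.
Compute connected components by grouping points that agree on all clopens:
  component: {p, r, u}
  component: {q, s, t}


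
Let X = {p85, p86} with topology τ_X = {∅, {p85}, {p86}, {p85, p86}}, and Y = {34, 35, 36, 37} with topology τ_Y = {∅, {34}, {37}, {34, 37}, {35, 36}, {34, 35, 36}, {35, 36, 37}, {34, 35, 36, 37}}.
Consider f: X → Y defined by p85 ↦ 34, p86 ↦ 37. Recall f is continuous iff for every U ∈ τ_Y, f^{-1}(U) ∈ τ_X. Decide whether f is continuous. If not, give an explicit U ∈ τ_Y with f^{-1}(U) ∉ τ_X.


f IS continuous.

Compute f^{-1}(U) for each U ∈ τ_Y:
  U = ∅: f^{-1}(U) = ∅ ∈ τ_X ✓.
  U = {34}: f^{-1}(U) = {p85} ∈ τ_X ✓.
  U = {37}: f^{-1}(U) = {p86} ∈ τ_X ✓.
  U = {34, 37}: f^{-1}(U) = {p85, p86} ∈ τ_X ✓.
  U = {35, 36}: f^{-1}(U) = ∅ ∈ τ_X ✓.
  U = {34, 35, 36}: f^{-1}(U) = {p85} ∈ τ_X ✓.
  U = {35, 36, 37}: f^{-1}(U) = {p86} ∈ τ_X ✓.
  U = {34, 35, 36, 37}: f^{-1}(U) = {p85, p86} ∈ τ_X ✓.
Every preimage lies in τ_X, so f IS continuous.


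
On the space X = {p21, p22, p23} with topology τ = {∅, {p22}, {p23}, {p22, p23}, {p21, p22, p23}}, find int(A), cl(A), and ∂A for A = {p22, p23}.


int(A) = {p22, p23}, cl(A) = {p21, p22, p23}, ∂A = {p21}.

Closed sets in (X, τ) are complements of opens:
  closed(X, τ) = {∅, {p21}, {p21, p22}, {p21, p23}, {p21, p22, p23}}.
int(A) = ⋃ {U ∈ τ : U ⊆ A}. Opens contained in A: ∅, {p22}, {p23}, {p22, p23}.
Taking the union of these: int(A) = {p22, p23}.
cl(A) = ⋂ {C closed : A ⊆ C}. Closed sets containing A: {p21, p22, p23}.
Intersecting these: cl(A) = {p21, p22, p23}.
∂A = cl(A) ∖ int(A) = {p21, p22, p23} ∖ {p22, p23} = {p21}.


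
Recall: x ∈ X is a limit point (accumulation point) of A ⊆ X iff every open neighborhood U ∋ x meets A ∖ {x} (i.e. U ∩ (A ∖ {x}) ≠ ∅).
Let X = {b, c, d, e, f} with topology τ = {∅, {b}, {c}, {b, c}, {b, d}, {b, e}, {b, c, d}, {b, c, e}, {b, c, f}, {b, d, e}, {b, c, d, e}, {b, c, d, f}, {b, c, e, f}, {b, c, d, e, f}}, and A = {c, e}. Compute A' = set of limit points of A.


A' = {f}

For each x ∈ X, list the open sets U ∈ τ with x ∈ U, then check whether U ∩ (A ∖ {x}) ≠ ∅ for every such U.
  x = b: open {b} ∋ x has {b} ∩ (A ∖ {b}) = ∅, so x is NOT a limit point.
  x = c: open {c} ∋ x has {c} ∩ (A ∖ {c}) = ∅, so x is NOT a limit point.
  x = d: open {b, d} ∋ x has {b, d} ∩ (A ∖ {d}) = ∅, so x is NOT a limit point.
  x = e: open {b, e} ∋ x has {b, e} ∩ (A ∖ {e}) = ∅, so x is NOT a limit point.
  x = f: opens ∋ x are {b, c, f}, {b, c, d, f}, {b, c, e, f}, {b, c, d, e, f}; each meets A ∖ {f}, so x IS a limit point.
Collecting: A' = {f}.


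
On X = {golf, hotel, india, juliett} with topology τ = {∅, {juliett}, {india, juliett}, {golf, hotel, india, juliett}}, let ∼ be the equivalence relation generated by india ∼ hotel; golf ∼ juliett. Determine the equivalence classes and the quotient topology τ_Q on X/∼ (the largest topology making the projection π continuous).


X/∼ = {[golf=juliett], [hotel=india]}; |τ_Q| = 2.

Equivalence classes: [golf=juliett], [hotel=india].
Quotient map π: X → X/∼ sends golf ↦ [golf=juliett], hotel ↦ [hotel=india], india ↦ [hotel=india], juliett ↦ [golf=juliett].
For each subset V ⊆ X/∼, compute π^{-1}(V) ⊆ X and check whether π^{-1}(V) ∈ τ. V is open in τ_Q iff π^{-1}(V) ∈ τ.
  V = {}: π^{-1}(V) = ∅ ∈ τ ✓.
  V = {[golf=juliett]}: π^{-1}(V) = {golf, juliett} ∉ τ ✗.
  V = {[hotel=india]}: π^{-1}(V) = {hotel, india} ∉ τ ✗.
  V = {[golf=juliett], [hotel=india]}: π^{-1}(V) = {golf, hotel, india, juliett} ∈ τ ✓.
Open sets in the quotient: τ_Q = {{}, {[golf=juliett], [hotel=india]}} (2 elements).


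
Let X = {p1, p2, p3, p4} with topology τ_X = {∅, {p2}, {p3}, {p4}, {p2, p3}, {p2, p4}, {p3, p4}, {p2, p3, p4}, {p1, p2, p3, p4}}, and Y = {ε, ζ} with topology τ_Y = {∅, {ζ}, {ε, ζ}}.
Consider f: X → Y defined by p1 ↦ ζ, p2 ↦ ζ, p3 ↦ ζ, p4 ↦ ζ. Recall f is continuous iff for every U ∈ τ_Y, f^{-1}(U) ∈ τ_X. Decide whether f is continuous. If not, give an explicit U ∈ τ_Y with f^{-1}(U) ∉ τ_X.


f IS continuous.

Compute f^{-1}(U) for each U ∈ τ_Y:
  U = ∅: f^{-1}(U) = ∅ ∈ τ_X ✓.
  U = {ζ}: f^{-1}(U) = {p1, p2, p3, p4} ∈ τ_X ✓.
  U = {ε, ζ}: f^{-1}(U) = {p1, p2, p3, p4} ∈ τ_X ✓.
Every preimage lies in τ_X, so f IS continuous.


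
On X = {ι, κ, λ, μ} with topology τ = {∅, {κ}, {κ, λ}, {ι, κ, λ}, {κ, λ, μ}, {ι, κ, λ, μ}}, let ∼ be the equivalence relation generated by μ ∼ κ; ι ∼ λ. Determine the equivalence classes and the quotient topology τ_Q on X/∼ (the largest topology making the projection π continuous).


X/∼ = {[ι=λ], [κ=μ]}; |τ_Q| = 2.

Equivalence classes: [ι=λ], [κ=μ].
Quotient map π: X → X/∼ sends ι ↦ [ι=λ], κ ↦ [κ=μ], λ ↦ [ι=λ], μ ↦ [κ=μ].
For each subset V ⊆ X/∼, compute π^{-1}(V) ⊆ X and check whether π^{-1}(V) ∈ τ. V is open in τ_Q iff π^{-1}(V) ∈ τ.
  V = {}: π^{-1}(V) = ∅ ∈ τ ✓.
  V = {[ι=λ]}: π^{-1}(V) = {ι, λ} ∉ τ ✗.
  V = {[κ=μ]}: π^{-1}(V) = {κ, μ} ∉ τ ✗.
  V = {[ι=λ], [κ=μ]}: π^{-1}(V) = {ι, κ, λ, μ} ∈ τ ✓.
Open sets in the quotient: τ_Q = {{}, {[ι=λ], [κ=μ]}} (2 elements).


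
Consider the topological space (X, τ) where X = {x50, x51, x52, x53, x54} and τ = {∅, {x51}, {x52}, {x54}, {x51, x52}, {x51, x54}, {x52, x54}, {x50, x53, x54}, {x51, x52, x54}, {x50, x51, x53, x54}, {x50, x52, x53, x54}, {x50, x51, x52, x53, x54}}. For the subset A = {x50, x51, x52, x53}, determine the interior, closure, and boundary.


int(A) = {x51, x52}, cl(A) = {x50, x51, x52, x53}, ∂A = {x50, x53}.

Closed sets in (X, τ) are complements of opens:
  closed(X, τ) = {∅, {x51}, {x52}, {x50, x53}, {x51, x52}, {x50, x51, x53}, {x50, x52, x53}, {x50, x53, x54}, {x50, x51, x52, x53}, {x50, x51, x53, x54}, {x50, x52, x53, x54}, {x50, x51, x52, x53, x54}}.
int(A) = ⋃ {U ∈ τ : U ⊆ A}. Opens contained in A: ∅, {x51}, {x52}, {x51, x52}.
Taking the union of these: int(A) = {x51, x52}.
cl(A) = ⋂ {C closed : A ⊆ C}. Closed sets containing A: {x50, x51, x52, x53}, {x50, x51, x52, x53, x54}.
Intersecting these: cl(A) = {x50, x51, x52, x53}.
∂A = cl(A) ∖ int(A) = {x50, x51, x52, x53} ∖ {x51, x52} = {x50, x53}.


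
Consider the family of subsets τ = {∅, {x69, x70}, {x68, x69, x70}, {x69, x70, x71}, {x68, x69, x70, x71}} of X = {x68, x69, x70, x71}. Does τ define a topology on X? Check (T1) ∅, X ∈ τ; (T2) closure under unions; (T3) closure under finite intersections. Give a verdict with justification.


τ IS a topology on X.

Axiom (T1): ∅ ∈ τ? Yes; X ∈ τ? Yes.
Axiom (T2/T3): check pairwise unions and intersections of members of τ.
All pairwise intersections and unions checked — each lies in τ. Therefore τ satisfies (T1), (T2), (T3): it IS a topology on X.


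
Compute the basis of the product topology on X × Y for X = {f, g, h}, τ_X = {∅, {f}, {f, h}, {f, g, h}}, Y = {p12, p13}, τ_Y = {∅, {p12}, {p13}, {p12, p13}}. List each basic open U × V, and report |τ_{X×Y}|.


Basis B = {∅ × ∅, {f} × {p12}, {f} × {p13}, {f} × {p12, p13}, {f, h} × {p12}, {f, h} × {p13}, {f, g, h} × {p12}, {f, g, h} × {p13}, {f, h} × {p12, p13}, {f, g, h} × {p12, p13}}; |τ_{X×Y}| = 16.

Enumerate products U × V with U ∈ τ_X, V ∈ τ_Y (deduplicated):
  ∅ × ∅ = {} (∅)
  {f} × {p12} = {(f,p12)}
  {f} × {p13} = {(f,p13)}
  {f} × {p12, p13} = {(f,p12), (f,p13)}
  {f, h} × {p12} = {(f,p12), (h,p12)}
  {f, h} × {p13} = {(f,p13), (h,p13)}
  {f, g, h} × {p12} = {(f,p12), (g,p12), (h,p12)}
  {f, g, h} × {p13} = {(f,p13), (g,p13), (h,p13)}
  {f, h} × {p12, p13} = {(f,p12), (f,p13), (h,p12), (h,p13)}
  {f, g, h} × {p12, p13} = {(f,p12), (f,p13), (g,p12), (g,p13), (h,p12), (h,p13)}
These 10 distinct sets form the basis B.
Close under arbitrary unions to get τ_{X×Y}; counting gives |τ_{X×Y}| = 16.


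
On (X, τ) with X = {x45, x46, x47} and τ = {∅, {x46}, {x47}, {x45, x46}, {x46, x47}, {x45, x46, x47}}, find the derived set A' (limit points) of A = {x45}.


A' = ∅

For each x ∈ X, list the open sets U ∈ τ with x ∈ U, then check whether U ∩ (A ∖ {x}) ≠ ∅ for every such U.
  x = x45: open {x45, x46} ∋ x has {x45, x46} ∩ (A ∖ {x45}) = ∅, so x is NOT a limit point.
  x = x46: open {x46} ∋ x has {x46} ∩ (A ∖ {x46}) = ∅, so x is NOT a limit point.
  x = x47: open {x47} ∋ x has {x47} ∩ (A ∖ {x47}) = ∅, so x is NOT a limit point.
Collecting: A' = ∅.


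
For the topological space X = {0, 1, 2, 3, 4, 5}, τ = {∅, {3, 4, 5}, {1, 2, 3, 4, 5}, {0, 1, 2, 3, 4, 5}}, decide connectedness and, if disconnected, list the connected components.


(X, τ) is connected.

Find clopen sets (U ∈ τ with X ∖ U ∈ τ):
  U = ∅, X ∖ U = {0, 1, 2, 3, 4, 5} — both open, so U is clopen.
  U = {0, 1, 2, 3, 4, 5}, X ∖ U = ∅ — both open, so U is clopen.
Only trivial clopens (∅ and X) exist, so (X, τ) is connected.
Compute connected components by grouping points that agree on all clopens:
  component: {0, 1, 2, 3, 4, 5}


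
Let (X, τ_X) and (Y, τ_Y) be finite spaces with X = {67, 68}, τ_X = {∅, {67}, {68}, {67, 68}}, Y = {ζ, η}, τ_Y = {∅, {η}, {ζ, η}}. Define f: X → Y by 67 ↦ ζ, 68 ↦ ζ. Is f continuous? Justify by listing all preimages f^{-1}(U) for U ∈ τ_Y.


f IS continuous.

Compute f^{-1}(U) for each U ∈ τ_Y:
  U = ∅: f^{-1}(U) = ∅ ∈ τ_X ✓.
  U = {η}: f^{-1}(U) = ∅ ∈ τ_X ✓.
  U = {ζ, η}: f^{-1}(U) = {67, 68} ∈ τ_X ✓.
Every preimage lies in τ_X, so f IS continuous.


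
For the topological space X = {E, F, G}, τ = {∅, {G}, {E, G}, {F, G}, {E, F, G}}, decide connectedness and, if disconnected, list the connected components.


(X, τ) is connected.

Find clopen sets (U ∈ τ with X ∖ U ∈ τ):
  U = ∅, X ∖ U = {E, F, G} — both open, so U is clopen.
  U = {E, F, G}, X ∖ U = ∅ — both open, so U is clopen.
Only trivial clopens (∅ and X) exist, so (X, τ) is connected.
Compute connected components by grouping points that agree on all clopens:
  component: {E, F, G}


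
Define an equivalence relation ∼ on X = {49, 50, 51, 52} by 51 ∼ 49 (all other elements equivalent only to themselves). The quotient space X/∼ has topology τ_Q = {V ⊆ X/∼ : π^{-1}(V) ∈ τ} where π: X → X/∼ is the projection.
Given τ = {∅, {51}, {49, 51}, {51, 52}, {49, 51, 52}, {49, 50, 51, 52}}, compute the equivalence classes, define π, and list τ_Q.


X/∼ = {[49=51], [50], [52]}; |τ_Q| = 4.

Equivalence classes: [49=51], [50], [52].
Quotient map π: X → X/∼ sends 49 ↦ [49=51], 50 ↦ [50], 51 ↦ [49=51], 52 ↦ [52].
For each subset V ⊆ X/∼, compute π^{-1}(V) ⊆ X and check whether π^{-1}(V) ∈ τ. V is open in τ_Q iff π^{-1}(V) ∈ τ.
  V = {}: π^{-1}(V) = ∅ ∈ τ ✓.
  V = {[49=51]}: π^{-1}(V) = {49, 51} ∈ τ ✓.
  V = {[50]}: π^{-1}(V) = {50} ∉ τ ✗.
  V = {[49=51], [50]}: π^{-1}(V) = {49, 50, 51} ∉ τ ✗.
  V = {[52]}: π^{-1}(V) = {52} ∉ τ ✗.
  V = {[49=51], [52]}: π^{-1}(V) = {49, 51, 52} ∈ τ ✓.
  V = {[50], [52]}: π^{-1}(V) = {50, 52} ∉ τ ✗.
  V = {[49=51], [50], [52]}: π^{-1}(V) = {49, 50, 51, 52} ∈ τ ✓.
Open sets in the quotient: τ_Q = {{}, {[49=51]}, {[49=51], [52]}, {[49=51], [50], [52]}} (4 elements).


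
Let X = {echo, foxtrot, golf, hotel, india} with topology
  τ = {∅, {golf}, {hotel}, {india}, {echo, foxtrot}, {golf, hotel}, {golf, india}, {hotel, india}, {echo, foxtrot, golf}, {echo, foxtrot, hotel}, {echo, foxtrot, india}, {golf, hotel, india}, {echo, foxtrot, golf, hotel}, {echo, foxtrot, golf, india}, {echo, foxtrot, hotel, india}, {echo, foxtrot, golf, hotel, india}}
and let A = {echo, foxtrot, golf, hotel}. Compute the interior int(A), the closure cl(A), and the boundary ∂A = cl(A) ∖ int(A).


int(A) = {echo, foxtrot, golf, hotel}, cl(A) = {echo, foxtrot, golf, hotel}, ∂A = ∅.

Closed sets in (X, τ) are complements of opens:
  closed(X, τ) = {∅, {golf}, {hotel}, {india}, {echo, foxtrot}, {golf, hotel}, {golf, india}, {hotel, india}, {echo, foxtrot, golf}, {echo, foxtrot, hotel}, {echo, foxtrot, india}, {golf, hotel, india}, {echo, foxtrot, golf, hotel}, {echo, foxtrot, golf, india}, {echo, foxtrot, hotel, india}, {echo, foxtrot, golf, hotel, india}}.
int(A) = ⋃ {U ∈ τ : U ⊆ A}. Opens contained in A: ∅, {golf}, {hotel}, {echo, foxtrot}, {golf, hotel}, {echo, foxtrot, golf}, {echo, foxtrot, hotel}, {echo, foxtrot, golf, hotel}.
Taking the union of these: int(A) = {echo, foxtrot, golf, hotel}.
cl(A) = ⋂ {C closed : A ⊆ C}. Closed sets containing A: {echo, foxtrot, golf, hotel}, {echo, foxtrot, golf, hotel, india}.
Intersecting these: cl(A) = {echo, foxtrot, golf, hotel}.
∂A = cl(A) ∖ int(A) = {echo, foxtrot, golf, hotel} ∖ {echo, foxtrot, golf, hotel} = ∅.


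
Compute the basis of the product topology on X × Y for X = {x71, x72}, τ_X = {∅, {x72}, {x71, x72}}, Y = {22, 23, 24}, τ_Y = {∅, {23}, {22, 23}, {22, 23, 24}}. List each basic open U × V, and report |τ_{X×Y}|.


Basis B = {∅ × ∅, {x72} × {23}, {x71, x72} × {23}, {x72} × {22, 23}, {x72} × {22, 23, 24}, {x71, x72} × {22, 23}, {x71, x72} × {22, 23, 24}}; |τ_{X×Y}| = 10.

Enumerate products U × V with U ∈ τ_X, V ∈ τ_Y (deduplicated):
  ∅ × ∅ = {} (∅)
  {x72} × {23} = {(x72,23)}
  {x71, x72} × {23} = {(x71,23), (x72,23)}
  {x72} × {22, 23} = {(x72,22), (x72,23)}
  {x72} × {22, 23, 24} = {(x72,22), (x72,23), (x72,24)}
  {x71, x72} × {22, 23} = {(x71,22), (x71,23), (x72,22), (x72,23)}
  {x71, x72} × {22, 23, 24} = {(x71,22), (x71,23), (x71,24), (x72,22), (x72,23), (x72,24)}
These 7 distinct sets form the basis B.
Close under arbitrary unions to get τ_{X×Y}; counting gives |τ_{X×Y}| = 10.


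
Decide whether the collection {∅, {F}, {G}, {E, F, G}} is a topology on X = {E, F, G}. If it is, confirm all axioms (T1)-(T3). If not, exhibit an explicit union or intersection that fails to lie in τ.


τ is NOT a topology on X.

Axiom (T1): ∅ ∈ τ? Yes; X ∈ τ? Yes.
Axiom (T2/T3): check pairwise unions and intersections of members of τ.
Counterexample for (T2): {F} ∪ {G} = {F, G} ∉ τ. Therefore τ is NOT a topology.


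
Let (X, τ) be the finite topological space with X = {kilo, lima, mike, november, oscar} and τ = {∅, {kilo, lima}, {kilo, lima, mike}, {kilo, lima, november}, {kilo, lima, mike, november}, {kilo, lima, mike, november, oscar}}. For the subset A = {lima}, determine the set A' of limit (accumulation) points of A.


A' = {kilo, mike, november, oscar}

For each x ∈ X, list the open sets U ∈ τ with x ∈ U, then check whether U ∩ (A ∖ {x}) ≠ ∅ for every such U.
  x = kilo: opens ∋ x are {kilo, lima}, {kilo, lima, mike}, {kilo, lima, november}, {kilo, lima, mike, november}, {kilo, lima, mike, november, oscar}; each meets A ∖ {kilo}, so x IS a limit point.
  x = lima: open {kilo, lima} ∋ x has {kilo, lima} ∩ (A ∖ {lima}) = ∅, so x is NOT a limit point.
  x = mike: opens ∋ x are {kilo, lima, mike}, {kilo, lima, mike, november}, {kilo, lima, mike, november, oscar}; each meets A ∖ {mike}, so x IS a limit point.
  x = november: opens ∋ x are {kilo, lima, november}, {kilo, lima, mike, november}, {kilo, lima, mike, november, oscar}; each meets A ∖ {november}, so x IS a limit point.
  x = oscar: opens ∋ x are {kilo, lima, mike, november, oscar}; each meets A ∖ {oscar}, so x IS a limit point.
Collecting: A' = {kilo, mike, november, oscar}.


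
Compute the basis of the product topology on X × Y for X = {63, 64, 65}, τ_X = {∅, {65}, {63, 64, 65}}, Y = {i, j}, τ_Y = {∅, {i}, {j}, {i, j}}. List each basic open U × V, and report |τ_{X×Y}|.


Basis B = {∅ × ∅, {65} × {i}, {65} × {j}, {65} × {i, j}, {63, 64, 65} × {i}, {63, 64, 65} × {j}, {63, 64, 65} × {i, j}}; |τ_{X×Y}| = 9.

Enumerate products U × V with U ∈ τ_X, V ∈ τ_Y (deduplicated):
  ∅ × ∅ = {} (∅)
  {65} × {i} = {(65,i)}
  {65} × {j} = {(65,j)}
  {65} × {i, j} = {(65,i), (65,j)}
  {63, 64, 65} × {i} = {(63,i), (64,i), (65,i)}
  {63, 64, 65} × {j} = {(63,j), (64,j), (65,j)}
  {63, 64, 65} × {i, j} = {(63,i), (63,j), (64,i), (64,j), (65,i), (65,j)}
These 7 distinct sets form the basis B.
Close under arbitrary unions to get τ_{X×Y}; counting gives |τ_{X×Y}| = 9.


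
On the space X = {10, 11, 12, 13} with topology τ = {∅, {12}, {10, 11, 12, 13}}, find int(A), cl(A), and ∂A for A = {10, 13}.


int(A) = ∅, cl(A) = {10, 11, 13}, ∂A = {10, 11, 13}.

Closed sets in (X, τ) are complements of opens:
  closed(X, τ) = {∅, {10, 11, 13}, {10, 11, 12, 13}}.
int(A) = ⋃ {U ∈ τ : U ⊆ A}. Opens contained in A: ∅.
Taking the union of these: int(A) = ∅.
cl(A) = ⋂ {C closed : A ⊆ C}. Closed sets containing A: {10, 11, 13}, {10, 11, 12, 13}.
Intersecting these: cl(A) = {10, 11, 13}.
∂A = cl(A) ∖ int(A) = {10, 11, 13} ∖ ∅ = {10, 11, 13}.


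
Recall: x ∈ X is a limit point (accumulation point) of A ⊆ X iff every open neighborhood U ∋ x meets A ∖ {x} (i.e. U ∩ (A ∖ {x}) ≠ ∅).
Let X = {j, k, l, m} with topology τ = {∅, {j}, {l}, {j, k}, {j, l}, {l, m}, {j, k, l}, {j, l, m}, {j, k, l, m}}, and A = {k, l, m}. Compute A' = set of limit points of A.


A' = {m}

For each x ∈ X, list the open sets U ∈ τ with x ∈ U, then check whether U ∩ (A ∖ {x}) ≠ ∅ for every such U.
  x = j: open {j} ∋ x has {j} ∩ (A ∖ {j}) = ∅, so x is NOT a limit point.
  x = k: open {j, k} ∋ x has {j, k} ∩ (A ∖ {k}) = ∅, so x is NOT a limit point.
  x = l: open {l} ∋ x has {l} ∩ (A ∖ {l}) = ∅, so x is NOT a limit point.
  x = m: opens ∋ x are {l, m}, {j, l, m}, {j, k, l, m}; each meets A ∖ {m}, so x IS a limit point.
Collecting: A' = {m}.


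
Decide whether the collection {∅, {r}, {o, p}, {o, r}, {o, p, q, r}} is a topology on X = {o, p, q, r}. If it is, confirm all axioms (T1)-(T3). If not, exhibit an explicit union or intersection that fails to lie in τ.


τ is NOT a topology on X.

Axiom (T1): ∅ ∈ τ? Yes; X ∈ τ? Yes.
Axiom (T2/T3): check pairwise unions and intersections of members of τ.
Counterexample for (T2): {r} ∪ {o, p} = {o, p, r} ∉ τ. Therefore τ is NOT a topology.


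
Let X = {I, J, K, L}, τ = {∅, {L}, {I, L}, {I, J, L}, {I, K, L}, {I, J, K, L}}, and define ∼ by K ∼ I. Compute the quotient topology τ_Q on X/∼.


X/∼ = {[I=K], [J], [L]}; |τ_Q| = 4.

Equivalence classes: [I=K], [J], [L].
Quotient map π: X → X/∼ sends I ↦ [I=K], J ↦ [J], K ↦ [I=K], L ↦ [L].
For each subset V ⊆ X/∼, compute π^{-1}(V) ⊆ X and check whether π^{-1}(V) ∈ τ. V is open in τ_Q iff π^{-1}(V) ∈ τ.
  V = {}: π^{-1}(V) = ∅ ∈ τ ✓.
  V = {[I=K]}: π^{-1}(V) = {I, K} ∉ τ ✗.
  V = {[J]}: π^{-1}(V) = {J} ∉ τ ✗.
  V = {[I=K], [J]}: π^{-1}(V) = {I, J, K} ∉ τ ✗.
  V = {[L]}: π^{-1}(V) = {L} ∈ τ ✓.
  V = {[I=K], [L]}: π^{-1}(V) = {I, K, L} ∈ τ ✓.
  V = {[J], [L]}: π^{-1}(V) = {J, L} ∉ τ ✗.
  V = {[I=K], [J], [L]}: π^{-1}(V) = {I, J, K, L} ∈ τ ✓.
Open sets in the quotient: τ_Q = {{}, {[L]}, {[I=K], [L]}, {[I=K], [J], [L]}} (4 elements).


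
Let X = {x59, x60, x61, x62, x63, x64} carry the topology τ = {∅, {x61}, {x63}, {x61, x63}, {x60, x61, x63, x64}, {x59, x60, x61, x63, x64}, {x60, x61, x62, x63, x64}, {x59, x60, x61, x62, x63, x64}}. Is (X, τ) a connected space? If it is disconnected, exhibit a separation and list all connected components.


(X, τ) is connected.

Find clopen sets (U ∈ τ with X ∖ U ∈ τ):
  U = ∅, X ∖ U = {x59, x60, x61, x62, x63, x64} — both open, so U is clopen.
  U = {x59, x60, x61, x62, x63, x64}, X ∖ U = ∅ — both open, so U is clopen.
Only trivial clopens (∅ and X) exist, so (X, τ) is connected.
Compute connected components by grouping points that agree on all clopens:
  component: {x59, x60, x61, x62, x63, x64}


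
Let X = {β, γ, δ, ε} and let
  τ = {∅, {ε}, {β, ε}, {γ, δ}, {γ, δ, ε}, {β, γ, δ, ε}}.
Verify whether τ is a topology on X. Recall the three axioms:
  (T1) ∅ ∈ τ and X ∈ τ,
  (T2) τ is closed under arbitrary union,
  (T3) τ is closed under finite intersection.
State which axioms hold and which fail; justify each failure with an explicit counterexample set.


τ IS a topology on X.

Axiom (T1): ∅ ∈ τ? Yes; X ∈ τ? Yes.
Axiom (T2/T3): check pairwise unions and intersections of members of τ.
All pairwise intersections and unions checked — each lies in τ. Therefore τ satisfies (T1), (T2), (T3): it IS a topology on X.


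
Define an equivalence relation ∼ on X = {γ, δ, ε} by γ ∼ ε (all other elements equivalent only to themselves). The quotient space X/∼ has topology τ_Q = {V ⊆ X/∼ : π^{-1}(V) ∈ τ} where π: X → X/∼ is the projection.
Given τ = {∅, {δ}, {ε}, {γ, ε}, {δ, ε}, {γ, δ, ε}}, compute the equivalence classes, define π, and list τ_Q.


X/∼ = {[γ=ε], [δ]}; |τ_Q| = 4.

Equivalence classes: [γ=ε], [δ].
Quotient map π: X → X/∼ sends γ ↦ [γ=ε], δ ↦ [δ], ε ↦ [γ=ε].
For each subset V ⊆ X/∼, compute π^{-1}(V) ⊆ X and check whether π^{-1}(V) ∈ τ. V is open in τ_Q iff π^{-1}(V) ∈ τ.
  V = {}: π^{-1}(V) = ∅ ∈ τ ✓.
  V = {[γ=ε]}: π^{-1}(V) = {γ, ε} ∈ τ ✓.
  V = {[δ]}: π^{-1}(V) = {δ} ∈ τ ✓.
  V = {[γ=ε], [δ]}: π^{-1}(V) = {γ, δ, ε} ∈ τ ✓.
Open sets in the quotient: τ_Q = {{}, {[γ=ε]}, {[δ]}, {[γ=ε], [δ]}} (4 elements).


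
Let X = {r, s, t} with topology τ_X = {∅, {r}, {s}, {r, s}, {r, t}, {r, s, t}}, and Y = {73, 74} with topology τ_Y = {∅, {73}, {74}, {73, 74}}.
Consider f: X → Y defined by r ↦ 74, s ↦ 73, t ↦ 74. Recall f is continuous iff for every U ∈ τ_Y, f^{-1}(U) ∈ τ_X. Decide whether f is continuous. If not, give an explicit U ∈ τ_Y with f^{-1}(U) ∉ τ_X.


f IS continuous.

Compute f^{-1}(U) for each U ∈ τ_Y:
  U = ∅: f^{-1}(U) = ∅ ∈ τ_X ✓.
  U = {73}: f^{-1}(U) = {s} ∈ τ_X ✓.
  U = {74}: f^{-1}(U) = {r, t} ∈ τ_X ✓.
  U = {73, 74}: f^{-1}(U) = {r, s, t} ∈ τ_X ✓.
Every preimage lies in τ_X, so f IS continuous.


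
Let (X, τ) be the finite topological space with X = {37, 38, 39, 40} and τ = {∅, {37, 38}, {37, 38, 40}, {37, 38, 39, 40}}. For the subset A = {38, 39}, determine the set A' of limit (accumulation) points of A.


A' = {37, 39, 40}

For each x ∈ X, list the open sets U ∈ τ with x ∈ U, then check whether U ∩ (A ∖ {x}) ≠ ∅ for every such U.
  x = 37: opens ∋ x are {37, 38}, {37, 38, 40}, {37, 38, 39, 40}; each meets A ∖ {37}, so x IS a limit point.
  x = 38: open {37, 38} ∋ x has {37, 38} ∩ (A ∖ {38}) = ∅, so x is NOT a limit point.
  x = 39: opens ∋ x are {37, 38, 39, 40}; each meets A ∖ {39}, so x IS a limit point.
  x = 40: opens ∋ x are {37, 38, 40}, {37, 38, 39, 40}; each meets A ∖ {40}, so x IS a limit point.
Collecting: A' = {37, 39, 40}.
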